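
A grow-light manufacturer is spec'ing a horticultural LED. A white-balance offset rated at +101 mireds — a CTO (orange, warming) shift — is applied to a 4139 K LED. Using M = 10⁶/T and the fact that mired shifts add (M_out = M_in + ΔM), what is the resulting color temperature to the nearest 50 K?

2900 K

M_in = 10⁶/4139 = 241.60 mireds.
M_out = 241.60 + (+101) = 342.60 mireds.
T_out = 10⁶/342.60 = 2918.8 K → 2900 K.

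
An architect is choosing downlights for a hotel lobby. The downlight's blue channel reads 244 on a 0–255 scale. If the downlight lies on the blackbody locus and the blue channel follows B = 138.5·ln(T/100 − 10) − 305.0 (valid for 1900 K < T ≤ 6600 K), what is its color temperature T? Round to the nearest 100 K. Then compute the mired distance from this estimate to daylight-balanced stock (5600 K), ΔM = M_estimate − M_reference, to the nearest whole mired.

ln(t − 10) = (244 + 305.0) / 138.5 = 3.9639.
t − 10 = e^3.9639 = 52.662, so t = 62.662.
T = 100·t = 6266 K → 6300 K to the nearest 100 K.
M_estimate = 10⁶/6300 = 158.73; M_reference = 10⁶/5600 = 178.57.
ΔM = 158.73 − 178.57 = -19.84 → -20 mireds.

-20 mireds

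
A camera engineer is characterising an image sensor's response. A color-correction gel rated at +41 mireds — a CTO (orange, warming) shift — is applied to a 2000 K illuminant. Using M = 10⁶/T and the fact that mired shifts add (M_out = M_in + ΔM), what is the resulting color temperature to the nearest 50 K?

M_in = 10⁶/2000 = 500.00 mireds.
M_out = 500.00 + (+41) = 541.00 mireds.
T_out = 10⁶/541.00 = 1848.4 K → 1850 K.

1850 K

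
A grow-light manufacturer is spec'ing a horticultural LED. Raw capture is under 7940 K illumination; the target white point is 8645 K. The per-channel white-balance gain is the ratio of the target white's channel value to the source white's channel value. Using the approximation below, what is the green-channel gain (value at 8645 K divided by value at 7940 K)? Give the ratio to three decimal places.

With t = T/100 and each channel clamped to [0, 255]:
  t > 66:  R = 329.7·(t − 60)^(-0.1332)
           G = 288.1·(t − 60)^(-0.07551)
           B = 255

At 7940 K (t = 79.4):
  G = 288.1·(79.4 − 60)^(-0.07551) = 288.1·19.4^(-0.07551) = 288.1·0.79939 = 230.304.
At 8645 K (t = 86.45):
  G = 288.1·(86.45 − 60)^(-0.07551) = 288.1·26.45^(-0.07551) = 288.1·0.78089 = 224.976.
Gain = 224.976 / 230.304 = 0.9769 → 0.977.

0.977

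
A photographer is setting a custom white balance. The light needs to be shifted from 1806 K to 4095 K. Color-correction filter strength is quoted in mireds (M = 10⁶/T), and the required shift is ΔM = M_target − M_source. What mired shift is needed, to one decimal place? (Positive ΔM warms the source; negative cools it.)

M_source = 10⁶/1806 = 553.710; M_target = 10⁶/4095 = 244.200.
ΔM = 244.200 − 553.710 = -309.510 → -309.5 mireds, a cooling shift.

-309.5 mireds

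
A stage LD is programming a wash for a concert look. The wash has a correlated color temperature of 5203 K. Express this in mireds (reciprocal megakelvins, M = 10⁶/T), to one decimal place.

M = 10⁶ / 5203 = 192.197 → 192.2 mireds.

192.2 mireds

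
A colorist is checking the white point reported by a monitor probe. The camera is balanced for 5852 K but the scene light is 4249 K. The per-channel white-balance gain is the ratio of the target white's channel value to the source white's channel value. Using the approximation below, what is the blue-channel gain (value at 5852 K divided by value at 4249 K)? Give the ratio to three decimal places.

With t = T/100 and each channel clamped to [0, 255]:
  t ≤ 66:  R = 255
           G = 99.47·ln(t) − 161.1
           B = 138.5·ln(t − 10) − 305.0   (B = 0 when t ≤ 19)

At 4249 K (t = 42.49):
  B = 138.5·ln(42.49 − 10) − 305.0 = 138.5·ln 32.49 − 305.0 = 138.5·3.4809 − 305.0 = 177.109.
At 5852 K (t = 58.52):
  B = 138.5·ln(58.52 − 10) − 305.0 = 138.5·ln 48.52 − 305.0 = 138.5·3.8820 − 305.0 = 232.654.
Gain = 232.654 / 177.109 = 1.3136 → 1.314.

1.314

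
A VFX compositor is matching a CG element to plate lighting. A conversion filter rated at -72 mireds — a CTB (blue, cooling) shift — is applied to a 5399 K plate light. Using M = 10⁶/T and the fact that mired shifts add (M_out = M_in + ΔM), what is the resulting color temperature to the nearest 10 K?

8830 K

M_in = 10⁶/5399 = 185.22 mireds.
M_out = 185.22 + (-72) = 113.22 mireds.
T_out = 10⁶/113.22 = 8832.4 K → 8830 K.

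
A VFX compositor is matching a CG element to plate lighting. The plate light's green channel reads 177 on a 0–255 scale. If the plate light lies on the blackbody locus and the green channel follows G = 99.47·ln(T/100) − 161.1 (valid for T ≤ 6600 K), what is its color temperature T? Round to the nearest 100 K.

3000 K

ln t = (177 + 161.1) / 99.47 = 3.3990.
t = e^3.3990 = 29.935.
T = 100·t = 2993 K → 3000 K to the nearest 100 K.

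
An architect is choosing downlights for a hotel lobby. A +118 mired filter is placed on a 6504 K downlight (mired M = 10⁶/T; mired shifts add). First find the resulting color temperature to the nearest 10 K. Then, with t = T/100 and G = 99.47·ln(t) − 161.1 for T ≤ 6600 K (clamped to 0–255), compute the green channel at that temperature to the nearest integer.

198

M_in = 10⁶/6504 = 153.75; M_out = 153.75 + (+118) = 271.75.
T_out = 10⁶/271.75 = 3679.8 K → 3680 K; t = 36.8.
G = 99.47·ln 36.8 − 161.1 = 99.47·3.6055 − 161.1 = 197.539.
Rounded: 198.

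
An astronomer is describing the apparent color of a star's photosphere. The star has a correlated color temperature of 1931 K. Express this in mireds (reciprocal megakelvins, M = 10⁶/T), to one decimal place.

M = 10⁶ / 1931 = 517.866 → 517.9 mireds.

517.9 mireds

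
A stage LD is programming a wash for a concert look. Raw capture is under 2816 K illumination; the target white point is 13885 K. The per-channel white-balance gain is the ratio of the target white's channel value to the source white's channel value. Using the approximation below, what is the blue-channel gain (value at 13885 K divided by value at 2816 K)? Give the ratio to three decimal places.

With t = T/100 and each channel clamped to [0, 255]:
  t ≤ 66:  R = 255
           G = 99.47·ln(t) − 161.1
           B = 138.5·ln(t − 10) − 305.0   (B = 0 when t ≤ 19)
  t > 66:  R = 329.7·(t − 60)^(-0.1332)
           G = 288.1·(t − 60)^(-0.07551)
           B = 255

2.641

At 2816 K (t = 28.16):
  B = 138.5·ln(28.16 − 10) − 305.0 = 138.5·ln 18.16 − 305.0 = 138.5·2.8992 − 305.0 = 96.542.
At 13885 K (t = 138.85):
  B = 255 by definition for t > 66.
Gain = 255.000 / 96.542 = 2.6413 → 2.641.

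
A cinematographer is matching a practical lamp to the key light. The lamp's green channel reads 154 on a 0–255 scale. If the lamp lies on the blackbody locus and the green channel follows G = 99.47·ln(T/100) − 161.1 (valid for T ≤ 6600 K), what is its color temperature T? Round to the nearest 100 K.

2400 K

ln t = (154 + 161.1) / 99.47 = 3.1678.
t = e^3.1678 = 23.755.
T = 100·t = 2375 K → 2400 K to the nearest 100 K.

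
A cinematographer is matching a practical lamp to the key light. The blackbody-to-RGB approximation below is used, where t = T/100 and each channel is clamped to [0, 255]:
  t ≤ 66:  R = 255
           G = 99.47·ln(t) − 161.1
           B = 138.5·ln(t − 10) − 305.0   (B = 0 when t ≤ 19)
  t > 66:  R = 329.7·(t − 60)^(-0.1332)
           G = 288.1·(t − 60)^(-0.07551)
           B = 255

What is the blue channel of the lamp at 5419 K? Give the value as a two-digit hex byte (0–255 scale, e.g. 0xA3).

t = 5419/100 = 54.19; the t ≤ 66 branch applies.
B = 138.5·ln(54.19 − 10) − 305.0 = 138.5·ln 44.19 − 305.0 = 138.5·3.7885 − 305.0 = 219.707.
Rounded: 220; in hex, 0xDC.

0xDC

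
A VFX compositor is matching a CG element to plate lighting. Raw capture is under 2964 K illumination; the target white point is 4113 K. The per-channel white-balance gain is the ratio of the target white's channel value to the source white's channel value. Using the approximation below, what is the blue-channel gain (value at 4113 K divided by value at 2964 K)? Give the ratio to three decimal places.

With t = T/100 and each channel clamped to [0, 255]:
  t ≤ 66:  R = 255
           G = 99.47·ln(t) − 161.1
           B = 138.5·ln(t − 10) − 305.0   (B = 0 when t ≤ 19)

At 2964 K (t = 29.64):
  B = 138.5·ln(29.64 − 10) − 305.0 = 138.5·ln 19.64 − 305.0 = 138.5·2.9776 − 305.0 = 107.393.
At 4113 K (t = 41.13):
  B = 138.5·ln(41.13 − 10) − 305.0 = 138.5·ln 31.13 − 305.0 = 138.5·3.4382 − 305.0 = 171.187.
Gain = 171.187 / 107.393 = 1.5940 → 1.594.

1.594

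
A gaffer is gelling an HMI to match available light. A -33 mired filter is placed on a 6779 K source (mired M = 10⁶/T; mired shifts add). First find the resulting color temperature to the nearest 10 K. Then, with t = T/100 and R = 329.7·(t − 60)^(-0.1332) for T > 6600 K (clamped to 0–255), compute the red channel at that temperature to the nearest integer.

M_in = 10⁶/6779 = 147.51; M_out = 147.51 + (-33) = 114.51.
T_out = 10⁶/114.51 = 8732.5 K → 8730 K; t = 87.3.
R = 329.7·(87.3 − 60)^(-0.1332) = 329.7·27.3^(-0.1332) = 329.7·0.64373 = 212.237.
Rounded: 212.

212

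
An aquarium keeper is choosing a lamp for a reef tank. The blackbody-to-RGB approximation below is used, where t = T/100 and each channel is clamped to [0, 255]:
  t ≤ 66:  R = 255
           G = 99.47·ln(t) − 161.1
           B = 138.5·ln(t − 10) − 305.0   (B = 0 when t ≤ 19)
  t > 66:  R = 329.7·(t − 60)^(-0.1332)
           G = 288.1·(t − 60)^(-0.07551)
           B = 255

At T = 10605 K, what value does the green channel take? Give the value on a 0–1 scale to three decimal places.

0.846

t = 10605/100 = 106.05; the t > 66 branch applies.
G = 288.1·(106.05 − 60)^(-0.07551) = 288.1·46.05^(-0.07551) = 288.1·0.74888 = 215.751.
On a 0–1 scale: 215.751/255 = 0.8461 → 0.846.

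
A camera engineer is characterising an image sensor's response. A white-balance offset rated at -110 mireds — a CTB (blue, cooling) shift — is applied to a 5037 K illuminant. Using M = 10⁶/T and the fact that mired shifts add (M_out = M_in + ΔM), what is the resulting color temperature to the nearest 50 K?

11300 K

M_in = 10⁶/5037 = 198.53 mireds.
M_out = 198.53 + (-110) = 88.53 mireds.
T_out = 10⁶/88.53 = 11295.5 K → 11300 K.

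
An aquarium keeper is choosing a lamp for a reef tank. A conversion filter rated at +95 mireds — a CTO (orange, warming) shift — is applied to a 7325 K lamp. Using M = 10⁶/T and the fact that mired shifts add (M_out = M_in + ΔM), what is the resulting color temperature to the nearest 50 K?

M_in = 10⁶/7325 = 136.52 mireds.
M_out = 136.52 + (+95) = 231.52 mireds.
T_out = 10⁶/231.52 = 4319.3 K → 4300 K.

4300 K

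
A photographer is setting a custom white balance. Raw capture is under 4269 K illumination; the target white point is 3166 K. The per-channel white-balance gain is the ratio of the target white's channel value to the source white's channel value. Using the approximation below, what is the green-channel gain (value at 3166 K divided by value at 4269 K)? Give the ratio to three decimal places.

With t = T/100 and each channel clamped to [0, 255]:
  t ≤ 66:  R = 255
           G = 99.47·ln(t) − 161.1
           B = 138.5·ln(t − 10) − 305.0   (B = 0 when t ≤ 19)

At 4269 K (t = 42.69):
  G = 99.47·ln 42.69 − 161.1 = 99.47·3.7540 − 161.1 = 212.307.
At 3166 K (t = 31.66):
  G = 99.47·ln 31.66 − 161.1 = 99.47·3.4551 − 161.1 = 182.574.
Gain = 182.574 / 212.307 = 0.8600 → 0.860.

0.860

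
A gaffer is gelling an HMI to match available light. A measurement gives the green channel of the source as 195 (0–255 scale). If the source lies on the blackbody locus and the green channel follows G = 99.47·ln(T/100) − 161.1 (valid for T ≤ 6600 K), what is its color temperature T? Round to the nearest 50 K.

ln t = (195 + 161.1) / 99.47 = 3.5800.
t = e^3.5800 = 35.873.
T = 100·t = 3587 K → 3600 K to the nearest 50 K.

3600 K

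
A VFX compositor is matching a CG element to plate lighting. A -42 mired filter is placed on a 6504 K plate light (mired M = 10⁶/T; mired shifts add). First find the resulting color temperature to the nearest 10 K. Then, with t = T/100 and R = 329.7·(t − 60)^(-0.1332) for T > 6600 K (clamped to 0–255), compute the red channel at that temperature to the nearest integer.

210

M_in = 10⁶/6504 = 153.75; M_out = 153.75 + (-42) = 111.75.
T_out = 10⁶/111.75 = 8948.4 K → 8950 K; t = 89.5.
R = 329.7·(89.5 − 60)^(-0.1332) = 329.7·29.5^(-0.1332) = 329.7·0.63712 = 210.058.
Rounded: 210.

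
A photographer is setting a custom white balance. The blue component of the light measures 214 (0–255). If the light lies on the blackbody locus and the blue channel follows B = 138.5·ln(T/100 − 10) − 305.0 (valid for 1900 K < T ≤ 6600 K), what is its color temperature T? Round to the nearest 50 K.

5250 K

ln(t − 10) = (214 + 305.0) / 138.5 = 3.7473.
t − 10 = e^3.7473 = 42.406, so t = 52.406.
T = 100·t = 5241 K → 5250 K to the nearest 50 K.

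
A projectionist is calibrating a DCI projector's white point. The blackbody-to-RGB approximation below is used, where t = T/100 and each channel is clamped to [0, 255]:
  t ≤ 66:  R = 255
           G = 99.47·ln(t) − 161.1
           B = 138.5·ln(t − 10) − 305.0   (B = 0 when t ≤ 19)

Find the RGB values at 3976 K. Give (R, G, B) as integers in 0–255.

t = 3976/100 = 39.76; the t ≤ 66 branch applies.
R = 255 by definition for t ≤ 66.
G = 99.47·ln 39.76 − 161.1 = 99.47·3.6829 − 161.1 = 205.234.
B = 138.5·ln(39.76 − 10) − 305.0 = 138.5·ln 29.76 − 305.0 = 138.5·3.3932 − 305.0 = 164.953.
Rounded: (255, 205, 165).

(255, 205, 165)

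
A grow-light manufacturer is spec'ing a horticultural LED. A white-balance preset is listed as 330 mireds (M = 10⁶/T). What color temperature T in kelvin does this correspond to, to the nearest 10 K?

3030 K

T = 10⁶ / 330 = 3030.30 K → 3030 K.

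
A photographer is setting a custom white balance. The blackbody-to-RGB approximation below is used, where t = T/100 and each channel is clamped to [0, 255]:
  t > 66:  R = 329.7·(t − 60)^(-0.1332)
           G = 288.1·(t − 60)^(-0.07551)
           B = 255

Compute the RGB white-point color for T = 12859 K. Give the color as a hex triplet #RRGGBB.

#BCD1FF

t = 12859/100 = 128.59; the t > 66 branch applies.
R = 329.7·(128.59 − 60)^(-0.1332) = 329.7·68.59^(-0.1332) = 329.7·0.56939 = 187.728.
G = 288.1·(128.59 − 60)^(-0.07551) = 288.1·68.59^(-0.07551) = 288.1·0.72668 = 209.357.
B = 255 by definition for t > 66.
Rounded: (188, 209, 255).
In hex: #BCD1FF.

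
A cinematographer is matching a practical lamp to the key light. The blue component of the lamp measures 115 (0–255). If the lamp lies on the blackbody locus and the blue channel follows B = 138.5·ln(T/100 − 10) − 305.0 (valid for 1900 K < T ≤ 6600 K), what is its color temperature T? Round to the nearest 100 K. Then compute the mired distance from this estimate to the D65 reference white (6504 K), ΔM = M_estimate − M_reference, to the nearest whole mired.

+169 mireds

ln(t − 10) = (115 + 305.0) / 138.5 = 3.0325.
t − 10 = e^3.0325 = 20.749, so t = 30.749.
T = 100·t = 3075 K → 3100 K to the nearest 100 K.
M_estimate = 10⁶/3100 = 322.58; M_reference = 10⁶/6504 = 153.75.
ΔM = 322.58 − 153.75 = 168.83 → +169 mireds.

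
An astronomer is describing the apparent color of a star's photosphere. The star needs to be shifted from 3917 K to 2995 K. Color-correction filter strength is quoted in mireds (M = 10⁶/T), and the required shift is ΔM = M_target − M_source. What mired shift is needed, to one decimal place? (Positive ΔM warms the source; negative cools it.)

M_source = 10⁶/3917 = 255.297; M_target = 10⁶/2995 = 333.890.
ΔM = 333.890 − 255.297 = 78.592 → +78.6 mireds, a warming shift.

+78.6 mireds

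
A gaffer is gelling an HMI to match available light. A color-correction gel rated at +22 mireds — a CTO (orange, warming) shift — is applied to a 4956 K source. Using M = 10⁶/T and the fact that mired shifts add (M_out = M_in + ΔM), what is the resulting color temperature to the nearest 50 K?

M_in = 10⁶/4956 = 201.78 mireds.
M_out = 201.78 + (+22) = 223.78 mireds.
T_out = 10⁶/223.78 = 4468.8 K → 4450 K.

4450 K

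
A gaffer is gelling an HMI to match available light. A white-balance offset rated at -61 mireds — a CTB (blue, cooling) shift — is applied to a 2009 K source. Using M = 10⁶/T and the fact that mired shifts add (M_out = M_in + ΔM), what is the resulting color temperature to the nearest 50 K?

2300 K

M_in = 10⁶/2009 = 497.76 mireds.
M_out = 497.76 + (-61) = 436.76 mireds.
T_out = 10⁶/436.76 = 2289.6 K → 2300 K.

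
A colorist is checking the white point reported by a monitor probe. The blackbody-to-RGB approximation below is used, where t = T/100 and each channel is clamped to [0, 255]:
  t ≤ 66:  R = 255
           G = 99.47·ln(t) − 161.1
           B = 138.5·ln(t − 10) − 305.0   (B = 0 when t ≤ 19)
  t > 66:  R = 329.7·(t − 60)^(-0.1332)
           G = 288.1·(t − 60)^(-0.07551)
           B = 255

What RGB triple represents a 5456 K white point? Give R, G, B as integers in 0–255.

t = 5456/100 = 54.56; the t ≤ 66 branch applies.
R = 255 by definition for t ≤ 66.
G = 99.47·ln 54.56 − 161.1 = 99.47·3.9993 − 161.1 = 236.710.
B = 138.5·ln(54.56 − 10) − 305.0 = 138.5·ln 44.56 − 305.0 = 138.5·3.7968 − 305.0 = 220.862.
Rounded: (255, 237, 221).

R=255, G=237, B=221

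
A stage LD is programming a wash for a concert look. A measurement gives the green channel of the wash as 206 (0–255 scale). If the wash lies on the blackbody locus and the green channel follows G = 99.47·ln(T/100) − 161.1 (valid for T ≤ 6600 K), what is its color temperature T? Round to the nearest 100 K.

ln t = (206 + 161.1) / 99.47 = 3.6906.
t = e^3.6906 = 40.067.
T = 100·t = 4007 K → 4000 K to the nearest 100 K.

4000 K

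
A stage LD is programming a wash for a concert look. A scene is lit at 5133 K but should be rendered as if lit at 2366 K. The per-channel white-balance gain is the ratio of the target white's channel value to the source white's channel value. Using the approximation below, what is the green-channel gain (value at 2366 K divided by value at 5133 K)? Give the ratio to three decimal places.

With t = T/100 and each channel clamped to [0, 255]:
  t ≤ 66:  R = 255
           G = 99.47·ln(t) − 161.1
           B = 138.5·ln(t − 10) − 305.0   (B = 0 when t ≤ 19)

At 5133 K (t = 51.33):
  G = 99.47·ln 51.33 − 161.1 = 99.47·3.9383 − 161.1 = 230.640.
At 2366 K (t = 23.66):
  G = 99.47·ln 23.66 − 161.1 = 99.47·3.1638 − 161.1 = 153.602.
Gain = 153.602 / 230.640 = 0.6660 → 0.666.

0.666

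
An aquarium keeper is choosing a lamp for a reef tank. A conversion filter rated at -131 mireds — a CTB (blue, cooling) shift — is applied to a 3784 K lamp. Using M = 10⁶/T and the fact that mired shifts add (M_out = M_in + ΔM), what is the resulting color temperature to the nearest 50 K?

7500 K

M_in = 10⁶/3784 = 264.27 mireds.
M_out = 264.27 + (-131) = 133.27 mireds.
T_out = 10⁶/133.27 = 7503.5 K → 7500 K.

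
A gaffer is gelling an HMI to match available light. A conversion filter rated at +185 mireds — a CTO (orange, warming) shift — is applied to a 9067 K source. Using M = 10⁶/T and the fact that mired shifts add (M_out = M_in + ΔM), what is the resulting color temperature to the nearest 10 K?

3390 K

M_in = 10⁶/9067 = 110.29 mireds.
M_out = 110.29 + (+185) = 295.29 mireds.
T_out = 10⁶/295.29 = 3386.5 K → 3390 K.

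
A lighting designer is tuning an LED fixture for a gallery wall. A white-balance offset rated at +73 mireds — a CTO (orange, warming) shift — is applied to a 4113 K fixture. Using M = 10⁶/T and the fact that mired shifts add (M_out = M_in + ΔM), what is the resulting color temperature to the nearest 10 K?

M_in = 10⁶/4113 = 243.13 mireds.
M_out = 243.13 + (+73) = 316.13 mireds.
T_out = 10⁶/316.13 = 3163.2 K → 3160 K.

3160 K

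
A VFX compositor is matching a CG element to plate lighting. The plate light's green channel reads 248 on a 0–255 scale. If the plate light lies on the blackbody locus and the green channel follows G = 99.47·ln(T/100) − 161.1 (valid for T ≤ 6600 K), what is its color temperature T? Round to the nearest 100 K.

6100 K

ln t = (248 + 161.1) / 99.47 = 4.1128.
t = e^4.1128 = 61.117.
T = 100·t = 6112 K → 6100 K to the nearest 100 K.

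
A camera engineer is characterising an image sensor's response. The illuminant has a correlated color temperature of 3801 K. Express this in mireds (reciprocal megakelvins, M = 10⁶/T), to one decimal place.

263.1 mireds

M = 10⁶ / 3801 = 263.089 → 263.1 mireds.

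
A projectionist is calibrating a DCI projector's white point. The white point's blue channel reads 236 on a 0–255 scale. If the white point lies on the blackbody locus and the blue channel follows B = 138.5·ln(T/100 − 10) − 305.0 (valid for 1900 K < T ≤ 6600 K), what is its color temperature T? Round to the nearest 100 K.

6000 K

ln(t − 10) = (236 + 305.0) / 138.5 = 3.9061.
t − 10 = e^3.9061 = 49.707, so t = 59.707.
T = 100·t = 5971 K → 6000 K to the nearest 100 K.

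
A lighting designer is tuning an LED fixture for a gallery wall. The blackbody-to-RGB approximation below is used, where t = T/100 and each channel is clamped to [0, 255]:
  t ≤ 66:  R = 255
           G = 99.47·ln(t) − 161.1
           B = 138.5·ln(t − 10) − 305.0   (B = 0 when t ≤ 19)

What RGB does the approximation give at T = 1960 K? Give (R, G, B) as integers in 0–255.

t = 1960/100 = 19.6; the t ≤ 66 branch applies.
R = 255 by definition for t ≤ 66.
G = 99.47·ln 19.6 − 161.1 = 99.47·2.9755 − 161.1 = 134.876.
B = 138.5·ln(19.6 − 10) − 305.0 = 138.5·ln 9.6 − 305.0 = 138.5·2.2618 − 305.0 = 8.254.
Rounded: (255, 135, 8).

(255, 135, 8)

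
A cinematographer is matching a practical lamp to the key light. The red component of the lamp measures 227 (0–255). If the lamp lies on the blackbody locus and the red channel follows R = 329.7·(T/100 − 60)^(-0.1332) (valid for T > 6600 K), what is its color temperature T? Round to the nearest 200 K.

7600 K

(t − 60)^(-0.1332) = 227/329.7 = 0.68850.
t − 60 = 0.68850^(1/-0.1332) = 0.68850^(-7.508) = 16.478, so t = 76.478.
T = 100·t = 7648 K → 7600 K to the nearest 200 K.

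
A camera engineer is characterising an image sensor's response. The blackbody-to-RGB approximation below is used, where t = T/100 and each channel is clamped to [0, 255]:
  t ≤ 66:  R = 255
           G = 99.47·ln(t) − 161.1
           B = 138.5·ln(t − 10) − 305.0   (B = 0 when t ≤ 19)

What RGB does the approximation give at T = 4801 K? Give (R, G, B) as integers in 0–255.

(255, 224, 199)

t = 4801/100 = 48.01; the t ≤ 66 branch applies.
R = 255 by definition for t ≤ 66.
G = 99.47·ln 48.01 − 161.1 = 99.47·3.8714 − 161.1 = 223.989.
B = 138.5·ln(48.01 − 10) − 305.0 = 138.5·ln 38.01 − 305.0 = 138.5·3.6378 − 305.0 = 198.842.
Rounded: (255, 224, 199).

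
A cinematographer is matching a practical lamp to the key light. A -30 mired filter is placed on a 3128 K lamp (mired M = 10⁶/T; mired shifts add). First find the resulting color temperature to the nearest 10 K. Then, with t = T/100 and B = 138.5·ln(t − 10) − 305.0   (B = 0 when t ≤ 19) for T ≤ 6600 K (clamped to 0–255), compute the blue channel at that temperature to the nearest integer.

138

M_in = 10⁶/3128 = 319.69; M_out = 319.69 + (-30) = 289.69.
T_out = 10⁶/289.69 = 3451.9 K → 3450 K; t = 34.5.
B = 138.5·ln(34.5 − 10) − 305.0 = 138.5·ln 24.5 − 305.0 = 138.5·3.1987 − 305.0 = 138.016.
Rounded: 138.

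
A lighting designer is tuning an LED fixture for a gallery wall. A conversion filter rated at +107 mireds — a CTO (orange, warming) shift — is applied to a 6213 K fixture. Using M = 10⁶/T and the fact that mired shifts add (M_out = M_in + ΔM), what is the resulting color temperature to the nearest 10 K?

M_in = 10⁶/6213 = 160.95 mireds.
M_out = 160.95 + (+107) = 267.95 mireds.
T_out = 10⁶/267.95 = 3732.0 K → 3730 K.

3730 K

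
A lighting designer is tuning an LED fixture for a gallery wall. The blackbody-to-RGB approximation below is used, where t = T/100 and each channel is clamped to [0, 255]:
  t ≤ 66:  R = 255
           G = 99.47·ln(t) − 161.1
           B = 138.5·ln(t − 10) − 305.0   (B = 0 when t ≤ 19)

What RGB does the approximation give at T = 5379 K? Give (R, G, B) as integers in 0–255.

t = 5379/100 = 53.79; the t ≤ 66 branch applies.
R = 255 by definition for t ≤ 66.
G = 99.47·ln 53.79 − 161.1 = 99.47·3.9851 − 161.1 = 235.297.
B = 138.5·ln(53.79 − 10) − 305.0 = 138.5·ln 43.79 − 305.0 = 138.5·3.7794 − 305.0 = 218.448.
Rounded: (255, 235, 218).

(255, 235, 218)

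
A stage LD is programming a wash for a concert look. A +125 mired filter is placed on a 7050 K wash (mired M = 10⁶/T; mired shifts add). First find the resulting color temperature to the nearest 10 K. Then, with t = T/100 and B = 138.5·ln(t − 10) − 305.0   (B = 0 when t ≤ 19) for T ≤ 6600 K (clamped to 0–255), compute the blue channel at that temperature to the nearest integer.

M_in = 10⁶/7050 = 141.84; M_out = 141.84 + (+125) = 266.84.
T_out = 10⁶/266.84 = 3747.5 K → 3750 K; t = 37.5.
B = 138.5·ln(37.5 − 10) − 305.0 = 138.5·ln 27.5 − 305.0 = 138.5·3.3142 − 305.0 = 154.015.
Rounded: 154.

154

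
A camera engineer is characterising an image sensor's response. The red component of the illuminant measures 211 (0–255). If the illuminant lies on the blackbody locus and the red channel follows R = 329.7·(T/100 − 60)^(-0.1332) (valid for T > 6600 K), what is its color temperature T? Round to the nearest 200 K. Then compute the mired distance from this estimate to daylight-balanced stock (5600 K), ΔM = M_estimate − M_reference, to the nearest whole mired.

(t − 60)^(-0.1332) = 211/329.7 = 0.63998.
t − 60 = 0.63998^(1/-0.1332) = 0.63998^(-7.508) = 28.525, so t = 88.525.
T = 100·t = 8853 K → 8800 K to the nearest 200 K.
M_estimate = 10⁶/8800 = 113.64; M_reference = 10⁶/5600 = 178.57.
ΔM = 113.64 − 178.57 = -64.94 → -65 mireds.

-65 mireds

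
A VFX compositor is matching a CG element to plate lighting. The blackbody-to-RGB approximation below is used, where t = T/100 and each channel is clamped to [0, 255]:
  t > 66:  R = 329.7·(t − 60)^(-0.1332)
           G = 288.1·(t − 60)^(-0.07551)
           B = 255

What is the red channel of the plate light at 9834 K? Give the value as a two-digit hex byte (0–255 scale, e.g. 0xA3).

t = 9834/100 = 98.34; the t > 66 branch applies.
R = 329.7·(98.34 − 60)^(-0.1332) = 329.7·38.34^(-0.1332) = 329.7·0.61526 = 202.851.
Rounded: 203; in hex, 0xCB.

0xCB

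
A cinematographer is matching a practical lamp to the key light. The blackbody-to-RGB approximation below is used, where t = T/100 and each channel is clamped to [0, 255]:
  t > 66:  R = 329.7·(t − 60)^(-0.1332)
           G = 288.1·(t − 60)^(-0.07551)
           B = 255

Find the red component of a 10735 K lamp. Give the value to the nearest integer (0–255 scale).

t = 10735/100 = 107.35; the t > 66 branch applies.
R = 329.7·(107.35 − 60)^(-0.1332) = 329.7·47.35^(-0.1332) = 329.7·0.59820 = 197.227.
Rounded: 197.

197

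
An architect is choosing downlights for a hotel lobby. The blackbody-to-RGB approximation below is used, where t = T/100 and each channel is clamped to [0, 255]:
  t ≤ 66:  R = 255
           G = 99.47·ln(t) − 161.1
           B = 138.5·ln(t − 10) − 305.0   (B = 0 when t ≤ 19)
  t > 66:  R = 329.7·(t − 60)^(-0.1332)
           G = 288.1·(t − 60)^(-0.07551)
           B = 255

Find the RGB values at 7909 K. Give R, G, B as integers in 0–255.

t = 7909/100 = 79.09; the t > 66 branch applies.
R = 329.7·(79.09 − 60)^(-0.1332) = 329.7·19.09^(-0.1332) = 329.7·0.67514 = 222.595.
G = 288.1·(79.09 − 60)^(-0.07551) = 288.1·19.09^(-0.07551) = 288.1·0.80036 = 230.584.
B = 255 by definition for t > 66.
Rounded: (223, 231, 255).

R=223, G=231, B=255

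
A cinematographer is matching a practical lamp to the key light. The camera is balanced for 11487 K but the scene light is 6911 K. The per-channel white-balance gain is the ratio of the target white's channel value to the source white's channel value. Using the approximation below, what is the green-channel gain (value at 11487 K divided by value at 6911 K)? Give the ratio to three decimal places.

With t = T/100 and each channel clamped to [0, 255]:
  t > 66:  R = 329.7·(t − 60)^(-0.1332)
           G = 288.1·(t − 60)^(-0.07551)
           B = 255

0.873

At 6911 K (t = 69.11):
  G = 288.1·(69.11 − 60)^(-0.07551) = 288.1·9.11^(-0.07551) = 288.1·0.84634 = 243.832.
At 11487 K (t = 114.87):
  G = 288.1·(114.87 − 60)^(-0.07551) = 288.1·54.87^(-0.07551) = 288.1·0.73903 = 212.915.
Gain = 212.915 / 243.832 = 0.8732 → 0.873.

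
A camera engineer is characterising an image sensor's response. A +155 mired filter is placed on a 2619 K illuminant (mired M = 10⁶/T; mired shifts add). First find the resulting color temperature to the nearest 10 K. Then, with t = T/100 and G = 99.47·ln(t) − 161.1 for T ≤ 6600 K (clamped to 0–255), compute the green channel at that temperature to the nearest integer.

130

M_in = 10⁶/2619 = 381.83; M_out = 381.83 + (+155) = 536.83.
T_out = 10⁶/536.83 = 1862.8 K → 1860 K; t = 18.6.
G = 99.47·ln 18.6 − 161.1 = 99.47·2.9232 − 161.1 = 129.667.
Rounded: 130.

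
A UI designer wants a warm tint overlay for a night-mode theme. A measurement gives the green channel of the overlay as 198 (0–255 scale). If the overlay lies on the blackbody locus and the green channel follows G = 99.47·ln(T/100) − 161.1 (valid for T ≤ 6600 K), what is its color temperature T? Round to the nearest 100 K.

ln t = (198 + 161.1) / 99.47 = 3.6101.
t = e^3.6101 = 36.971.
T = 100·t = 3697 K → 3700 K to the nearest 100 K.

3700 K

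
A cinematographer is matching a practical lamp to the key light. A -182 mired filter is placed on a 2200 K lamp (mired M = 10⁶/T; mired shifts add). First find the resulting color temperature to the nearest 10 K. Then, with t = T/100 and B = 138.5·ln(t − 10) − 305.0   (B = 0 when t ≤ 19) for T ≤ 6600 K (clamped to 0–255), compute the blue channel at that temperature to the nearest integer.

150

M_in = 10⁶/2200 = 454.55; M_out = 454.55 + (-182) = 272.55.
T_out = 10⁶/272.55 = 3669.1 K → 3670 K; t = 36.7.
B = 138.5·ln(36.7 − 10) − 305.0 = 138.5·ln 26.7 − 305.0 = 138.5·3.2847 − 305.0 = 149.926.
Rounded: 150.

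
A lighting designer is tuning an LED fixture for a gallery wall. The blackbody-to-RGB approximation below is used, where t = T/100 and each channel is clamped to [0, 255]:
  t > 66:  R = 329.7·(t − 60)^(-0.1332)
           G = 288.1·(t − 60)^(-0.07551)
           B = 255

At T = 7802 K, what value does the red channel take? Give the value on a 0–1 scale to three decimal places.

0.880

t = 7802/100 = 78.02; the t > 66 branch applies.
R = 329.7·(78.02 − 60)^(-0.1332) = 329.7·18.02^(-0.1332) = 329.7·0.68035 = 224.312.
On a 0–1 scale: 224.312/255 = 0.8797 → 0.880.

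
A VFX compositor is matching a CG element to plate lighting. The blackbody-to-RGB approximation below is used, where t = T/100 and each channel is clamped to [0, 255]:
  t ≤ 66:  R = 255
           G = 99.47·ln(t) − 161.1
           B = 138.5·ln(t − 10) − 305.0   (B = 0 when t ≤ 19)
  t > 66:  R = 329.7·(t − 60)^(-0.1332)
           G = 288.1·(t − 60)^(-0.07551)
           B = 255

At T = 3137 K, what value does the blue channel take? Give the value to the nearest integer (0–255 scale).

119

t = 3137/100 = 31.37; the t ≤ 66 branch applies.
B = 138.5·ln(31.37 − 10) − 305.0 = 138.5·ln 21.37 − 305.0 = 138.5·3.0620 − 305.0 = 119.085.
Rounded: 119.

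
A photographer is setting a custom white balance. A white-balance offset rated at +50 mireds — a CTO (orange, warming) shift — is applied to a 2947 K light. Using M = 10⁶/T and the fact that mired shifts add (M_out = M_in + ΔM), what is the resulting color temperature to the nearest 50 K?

M_in = 10⁶/2947 = 339.33 mireds.
M_out = 339.33 + (+50) = 389.33 mireds.
T_out = 10⁶/389.33 = 2568.5 K → 2550 K.

2550 K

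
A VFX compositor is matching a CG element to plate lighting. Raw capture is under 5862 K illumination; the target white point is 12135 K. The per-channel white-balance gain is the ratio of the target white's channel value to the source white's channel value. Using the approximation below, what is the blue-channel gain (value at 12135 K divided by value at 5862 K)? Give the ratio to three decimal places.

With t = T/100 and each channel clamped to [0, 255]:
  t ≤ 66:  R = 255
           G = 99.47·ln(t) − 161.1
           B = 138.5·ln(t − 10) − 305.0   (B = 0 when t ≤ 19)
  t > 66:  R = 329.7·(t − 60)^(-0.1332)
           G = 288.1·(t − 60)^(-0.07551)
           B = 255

1.095

At 5862 K (t = 58.62):
  B = 138.5·ln(58.62 − 10) − 305.0 = 138.5·ln 48.62 − 305.0 = 138.5·3.8840 − 305.0 = 232.939.
At 12135 K (t = 121.35):
  B = 255 by definition for t > 66.
Gain = 255.000 / 232.939 = 1.0947 → 1.095.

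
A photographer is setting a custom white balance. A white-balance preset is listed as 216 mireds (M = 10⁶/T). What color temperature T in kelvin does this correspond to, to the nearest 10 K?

T = 10⁶ / 216 = 4629.63 K → 4630 K.

4630 K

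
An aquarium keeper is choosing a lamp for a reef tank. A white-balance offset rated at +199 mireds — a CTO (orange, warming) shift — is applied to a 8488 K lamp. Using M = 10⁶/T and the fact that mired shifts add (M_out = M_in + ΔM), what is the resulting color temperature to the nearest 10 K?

M_in = 10⁶/8488 = 117.81 mireds.
M_out = 117.81 + (+199) = 316.81 mireds.
T_out = 10⁶/316.81 = 3156.4 K → 3160 K.

3160 K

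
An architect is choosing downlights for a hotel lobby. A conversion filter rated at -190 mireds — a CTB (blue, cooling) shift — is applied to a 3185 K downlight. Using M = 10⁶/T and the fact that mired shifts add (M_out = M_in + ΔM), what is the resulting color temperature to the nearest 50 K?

8050 K

M_in = 10⁶/3185 = 313.97 mireds.
M_out = 313.97 + (-190) = 123.97 mireds.
T_out = 10⁶/123.97 = 8066.4 K → 8050 K.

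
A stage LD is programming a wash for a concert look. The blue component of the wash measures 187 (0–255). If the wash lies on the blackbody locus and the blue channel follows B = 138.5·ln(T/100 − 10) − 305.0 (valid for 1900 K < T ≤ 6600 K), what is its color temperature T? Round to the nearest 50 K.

ln(t − 10) = (187 + 305.0) / 138.5 = 3.5523.
t − 10 = e^3.5523 = 34.895, so t = 44.895.
T = 100·t = 4490 K → 4500 K to the nearest 50 K.

4500 K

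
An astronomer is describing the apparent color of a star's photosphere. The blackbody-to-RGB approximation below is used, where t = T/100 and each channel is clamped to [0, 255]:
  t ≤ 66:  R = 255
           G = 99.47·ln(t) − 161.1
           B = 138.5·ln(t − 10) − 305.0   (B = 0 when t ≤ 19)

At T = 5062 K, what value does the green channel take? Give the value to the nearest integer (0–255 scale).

t = 5062/100 = 50.62; the t ≤ 66 branch applies.
G = 99.47·ln 50.62 − 161.1 = 99.47·3.9243 − 161.1 = 229.255.
Rounded: 229.

229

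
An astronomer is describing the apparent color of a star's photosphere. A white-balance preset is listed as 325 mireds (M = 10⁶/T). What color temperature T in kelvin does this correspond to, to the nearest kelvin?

T = 10⁶ / 325 = 3076.92 K → 3077 K.

3077 K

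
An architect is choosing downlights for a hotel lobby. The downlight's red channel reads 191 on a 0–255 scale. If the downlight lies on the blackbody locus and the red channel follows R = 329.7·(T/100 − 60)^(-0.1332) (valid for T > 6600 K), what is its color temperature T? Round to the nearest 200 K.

(t − 60)^(-0.1332) = 191/329.7 = 0.57931.
t − 60 = 0.57931^(1/-0.1332) = 0.57931^(-7.508) = 60.245, so t = 120.245.
T = 100·t = 12025 K → 12000 K to the nearest 200 K.

12000 K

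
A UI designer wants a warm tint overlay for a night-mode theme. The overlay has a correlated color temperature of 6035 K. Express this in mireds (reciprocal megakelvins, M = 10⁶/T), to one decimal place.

M = 10⁶ / 6035 = 165.700 → 165.7 mireds.

165.7 mireds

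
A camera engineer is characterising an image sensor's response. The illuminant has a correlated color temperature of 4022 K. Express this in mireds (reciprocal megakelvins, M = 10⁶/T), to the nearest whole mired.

M = 10⁶ / 4022 = 248.633 → 249 mireds.

249 mireds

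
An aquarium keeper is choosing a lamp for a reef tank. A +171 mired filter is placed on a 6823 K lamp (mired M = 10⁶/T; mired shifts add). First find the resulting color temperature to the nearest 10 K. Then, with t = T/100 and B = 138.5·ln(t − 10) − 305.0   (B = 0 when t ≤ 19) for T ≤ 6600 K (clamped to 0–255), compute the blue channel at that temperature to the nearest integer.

M_in = 10⁶/6823 = 146.56; M_out = 146.56 + (+171) = 317.56.
T_out = 10⁶/317.56 = 3149.0 K → 3150 K; t = 31.5.
B = 138.5·ln(31.5 − 10) − 305.0 = 138.5·ln 21.5 − 305.0 = 138.5·3.0681 − 305.0 = 119.925.
Rounded: 120.

120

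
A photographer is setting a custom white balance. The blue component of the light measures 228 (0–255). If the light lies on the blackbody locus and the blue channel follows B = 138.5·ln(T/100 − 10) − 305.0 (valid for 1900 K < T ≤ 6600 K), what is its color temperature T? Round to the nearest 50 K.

ln(t − 10) = (228 + 305.0) / 138.5 = 3.8484.
t − 10 = e^3.8484 = 46.917, so t = 56.917.
T = 100·t = 5692 K → 5700 K to the nearest 50 K.

5700 K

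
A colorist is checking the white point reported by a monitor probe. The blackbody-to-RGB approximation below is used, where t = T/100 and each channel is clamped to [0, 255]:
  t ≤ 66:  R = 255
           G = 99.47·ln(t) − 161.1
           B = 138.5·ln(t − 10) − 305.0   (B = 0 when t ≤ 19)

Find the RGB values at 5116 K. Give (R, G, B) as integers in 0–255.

t = 5116/100 = 51.16; the t ≤ 66 branch applies.
R = 255 by definition for t ≤ 66.
G = 99.47·ln 51.16 − 161.1 = 99.47·3.9350 − 161.1 = 230.310.
B = 138.5·ln(51.16 − 10) − 305.0 = 138.5·ln 41.16 − 305.0 = 138.5·3.7175 − 305.0 = 209.869.
Rounded: (255, 230, 210).

(255, 230, 210)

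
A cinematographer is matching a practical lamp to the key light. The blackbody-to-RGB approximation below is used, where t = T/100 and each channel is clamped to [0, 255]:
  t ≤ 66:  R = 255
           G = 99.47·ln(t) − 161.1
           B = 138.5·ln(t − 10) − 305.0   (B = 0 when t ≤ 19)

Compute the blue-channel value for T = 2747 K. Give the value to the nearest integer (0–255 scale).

t = 2747/100 = 27.47; the t ≤ 66 branch applies.
B = 138.5·ln(27.47 − 10) − 305.0 = 138.5·ln 17.47 − 305.0 = 138.5·2.8605 − 305.0 = 91.177.
Rounded: 91.

91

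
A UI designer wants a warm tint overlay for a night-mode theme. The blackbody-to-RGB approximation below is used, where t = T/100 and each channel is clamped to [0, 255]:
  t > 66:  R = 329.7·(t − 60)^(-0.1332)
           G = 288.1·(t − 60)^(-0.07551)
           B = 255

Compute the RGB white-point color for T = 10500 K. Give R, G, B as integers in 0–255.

R=199, G=216, B=255

t = 10500/100 = 105; the t > 66 branch applies.
R = 329.7·(105 − 60)^(-0.1332) = 329.7·45^(-0.1332) = 329.7·0.60227 = 198.569.
G = 288.1·(105 − 60)^(-0.07551) = 288.1·45^(-0.07551) = 288.1·0.75018 = 216.127.
B = 255 by definition for t > 66.
Rounded: (199, 216, 255).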